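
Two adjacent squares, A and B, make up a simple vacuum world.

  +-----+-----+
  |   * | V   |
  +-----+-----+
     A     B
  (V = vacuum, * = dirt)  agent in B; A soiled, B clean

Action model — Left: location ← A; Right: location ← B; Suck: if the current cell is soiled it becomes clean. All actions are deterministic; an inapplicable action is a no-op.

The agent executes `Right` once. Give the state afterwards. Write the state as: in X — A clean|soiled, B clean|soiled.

in B — A soiled, B clean

start: in B — A soiled, B clean
1. Right → in B — A soiled, B clean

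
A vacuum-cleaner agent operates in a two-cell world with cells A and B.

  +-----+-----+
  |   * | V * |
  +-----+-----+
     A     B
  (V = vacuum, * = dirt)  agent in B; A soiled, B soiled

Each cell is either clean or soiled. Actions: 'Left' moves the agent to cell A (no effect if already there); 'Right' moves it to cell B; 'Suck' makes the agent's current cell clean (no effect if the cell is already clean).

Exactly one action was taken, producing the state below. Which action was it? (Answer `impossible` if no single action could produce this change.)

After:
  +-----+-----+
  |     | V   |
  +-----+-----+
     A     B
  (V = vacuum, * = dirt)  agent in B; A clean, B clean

try  Left: loc=A A=soiled B=soiled
try Right: loc=B A=soiled B=soiled
try  Suck: loc=B A=soiled B=clean
no single action produces the after-state

impossible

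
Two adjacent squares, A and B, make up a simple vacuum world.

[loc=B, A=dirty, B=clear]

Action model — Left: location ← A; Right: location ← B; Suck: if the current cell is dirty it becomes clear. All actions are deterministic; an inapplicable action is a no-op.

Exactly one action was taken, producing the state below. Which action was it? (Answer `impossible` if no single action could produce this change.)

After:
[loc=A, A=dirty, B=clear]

Left

try  Left: (A; A:dirty, B:clear)  ← match
try Right: (B; A:dirty, B:clear)
try  Suck: (B; A:dirty, B:clear)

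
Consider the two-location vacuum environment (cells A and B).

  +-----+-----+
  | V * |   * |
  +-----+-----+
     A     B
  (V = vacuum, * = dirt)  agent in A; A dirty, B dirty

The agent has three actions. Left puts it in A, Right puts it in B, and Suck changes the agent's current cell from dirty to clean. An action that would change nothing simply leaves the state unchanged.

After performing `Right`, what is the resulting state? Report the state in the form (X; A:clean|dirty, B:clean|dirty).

start: (A; A:dirty, B:dirty)
t=1 Right ⇒ (B; A:dirty, B:dirty)

(B; A:dirty, B:dirty)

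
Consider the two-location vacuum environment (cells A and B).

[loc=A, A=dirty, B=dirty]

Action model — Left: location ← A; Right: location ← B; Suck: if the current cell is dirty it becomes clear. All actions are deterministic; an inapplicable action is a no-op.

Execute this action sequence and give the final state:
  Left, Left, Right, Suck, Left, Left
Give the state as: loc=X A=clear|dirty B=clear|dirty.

1) do Left; now loc=A A=dirty B=dirty
2) do Left; now loc=A A=dirty B=dirty
3) do Right; now loc=B A=dirty B=dirty
4) do Suck; now loc=B A=dirty B=clear
5) do Left; now loc=A A=dirty B=clear
6) do Left; now loc=A A=dirty B=clear

loc=A A=dirty B=clear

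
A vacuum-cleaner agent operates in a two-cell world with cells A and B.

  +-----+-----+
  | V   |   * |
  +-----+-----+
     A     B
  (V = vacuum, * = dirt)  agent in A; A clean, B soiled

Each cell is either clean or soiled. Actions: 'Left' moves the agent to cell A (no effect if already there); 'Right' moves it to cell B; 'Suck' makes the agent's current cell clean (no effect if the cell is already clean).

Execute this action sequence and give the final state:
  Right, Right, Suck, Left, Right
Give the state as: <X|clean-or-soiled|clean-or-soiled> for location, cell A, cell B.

<B|clean|clean>

1. Right → <B|clean|soiled>
2. Right → <B|clean|soiled>
3. Suck → <B|clean|clean>
4. Left → <A|clean|clean>
5. Right → <B|clean|clean>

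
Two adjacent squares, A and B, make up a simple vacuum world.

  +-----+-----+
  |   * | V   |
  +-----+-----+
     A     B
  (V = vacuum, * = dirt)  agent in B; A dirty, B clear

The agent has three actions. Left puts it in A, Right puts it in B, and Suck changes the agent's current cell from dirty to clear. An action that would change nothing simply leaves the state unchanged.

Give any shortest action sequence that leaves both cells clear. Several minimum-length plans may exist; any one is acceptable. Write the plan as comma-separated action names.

1) do Left; now loc=A A=dirty B=clear
2) do Suck; now loc=A A=clear B=clear
min 2: go A then Suck

Left, Suck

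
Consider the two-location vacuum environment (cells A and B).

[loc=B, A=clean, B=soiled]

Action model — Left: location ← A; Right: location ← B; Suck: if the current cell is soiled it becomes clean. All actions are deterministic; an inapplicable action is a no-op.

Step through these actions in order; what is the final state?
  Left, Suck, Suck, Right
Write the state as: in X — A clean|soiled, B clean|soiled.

in B — A clean, B soiled

step 1/4 (Left): in A — A clean, B soiled
step 2/4 (Suck): in A — A clean, B soiled
step 3/4 (Suck): in A — A clean, B soiled
step 4/4 (Right): in B — A clean, B soiled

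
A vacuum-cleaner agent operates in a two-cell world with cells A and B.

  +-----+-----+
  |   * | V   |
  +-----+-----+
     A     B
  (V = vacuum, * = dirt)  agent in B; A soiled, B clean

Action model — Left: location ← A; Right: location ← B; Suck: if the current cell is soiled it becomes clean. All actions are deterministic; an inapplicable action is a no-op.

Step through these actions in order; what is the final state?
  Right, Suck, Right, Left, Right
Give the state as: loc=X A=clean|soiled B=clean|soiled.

step 1/5 (Right): loc=B A=soiled B=clean
step 2/5 (Suck): loc=B A=soiled B=clean
step 3/5 (Right): loc=B A=soiled B=clean
step 4/5 (Left): loc=A A=soiled B=clean
step 5/5 (Right): loc=B A=soiled B=clean

loc=B A=soiled B=clean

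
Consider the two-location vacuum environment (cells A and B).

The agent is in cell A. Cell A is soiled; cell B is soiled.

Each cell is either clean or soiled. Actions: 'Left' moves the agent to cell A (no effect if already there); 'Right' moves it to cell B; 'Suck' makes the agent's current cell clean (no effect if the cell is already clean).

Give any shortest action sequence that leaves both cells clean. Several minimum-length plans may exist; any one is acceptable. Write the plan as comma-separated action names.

step 1/3 (Suck): loc=A A=clean B=soiled
step 2/3 (Right): loc=B A=clean B=soiled
step 3/3 (Suck): loc=B A=clean B=clean
min 3: Suck A + move + Suck B

Suck, Right, Suck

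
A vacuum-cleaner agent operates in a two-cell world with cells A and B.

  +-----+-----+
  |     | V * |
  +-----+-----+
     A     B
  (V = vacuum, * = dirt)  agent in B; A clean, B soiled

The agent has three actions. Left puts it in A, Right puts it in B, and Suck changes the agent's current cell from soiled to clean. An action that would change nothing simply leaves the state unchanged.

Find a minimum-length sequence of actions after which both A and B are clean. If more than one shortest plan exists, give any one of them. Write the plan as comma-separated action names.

Suck

step 1/1 (Suck): <B|clean|clean>
min 1: B is soiled, one Suck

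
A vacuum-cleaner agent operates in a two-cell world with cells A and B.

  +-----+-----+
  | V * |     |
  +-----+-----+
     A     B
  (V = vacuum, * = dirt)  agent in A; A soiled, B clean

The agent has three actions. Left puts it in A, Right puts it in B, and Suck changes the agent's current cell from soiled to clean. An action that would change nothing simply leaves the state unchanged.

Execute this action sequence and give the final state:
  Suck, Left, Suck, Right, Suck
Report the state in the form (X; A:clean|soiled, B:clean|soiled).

(B; A:clean, B:clean)

[1] after Suck: (A; A:clean, B:clean)
[2] after Left: (A; A:clean, B:clean)
[3] after Suck: (A; A:clean, B:clean)
[4] after Right: (B; A:clean, B:clean)
[5] after Suck: (B; A:clean, B:clean)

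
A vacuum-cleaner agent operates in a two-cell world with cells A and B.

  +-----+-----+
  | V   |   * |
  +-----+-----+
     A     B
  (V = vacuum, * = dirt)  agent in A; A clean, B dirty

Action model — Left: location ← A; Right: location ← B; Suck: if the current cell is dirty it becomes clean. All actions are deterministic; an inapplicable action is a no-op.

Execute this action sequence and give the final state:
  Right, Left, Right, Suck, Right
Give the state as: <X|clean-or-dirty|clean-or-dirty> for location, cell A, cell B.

<B|clean|clean>

[1] after Right: <B|clean|dirty>
[2] after Left: <A|clean|dirty>
[3] after Right: <B|clean|dirty>
[4] after Suck: <B|clean|clean>
[5] after Right: <B|clean|clean>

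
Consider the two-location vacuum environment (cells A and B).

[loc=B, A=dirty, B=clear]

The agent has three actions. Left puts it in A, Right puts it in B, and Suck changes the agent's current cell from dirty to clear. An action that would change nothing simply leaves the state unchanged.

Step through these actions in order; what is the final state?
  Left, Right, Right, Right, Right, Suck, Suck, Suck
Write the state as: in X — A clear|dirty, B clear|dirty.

in B — A dirty, B clear

t=1 Left ⇒ in A — A dirty, B clear
t=2 Right ⇒ in B — A dirty, B clear
t=3 Right ⇒ in B — A dirty, B clear
t=4 Right ⇒ in B — A dirty, B clear
t=5 Right ⇒ in B — A dirty, B clear
t=6 Suck ⇒ in B — A dirty, B clear
t=7 Suck ⇒ in B — A dirty, B clear
t=8 Suck ⇒ in B — A dirty, B clear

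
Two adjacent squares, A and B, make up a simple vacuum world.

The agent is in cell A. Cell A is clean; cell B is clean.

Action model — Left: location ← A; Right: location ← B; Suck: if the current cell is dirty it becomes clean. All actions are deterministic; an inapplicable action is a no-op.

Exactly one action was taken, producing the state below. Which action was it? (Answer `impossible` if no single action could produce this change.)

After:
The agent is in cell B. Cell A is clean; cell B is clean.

try  Left: in A — A clean, B clean
try Right: in B — A clean, B clean  ← match
try  Suck: in A — A clean, B clean

Right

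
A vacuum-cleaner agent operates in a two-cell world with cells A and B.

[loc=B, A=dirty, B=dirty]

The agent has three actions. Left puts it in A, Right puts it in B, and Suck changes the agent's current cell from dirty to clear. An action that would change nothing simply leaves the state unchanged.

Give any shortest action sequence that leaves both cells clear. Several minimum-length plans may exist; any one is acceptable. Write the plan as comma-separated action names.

Suck (#1): <B|dirty|clear>
Left (#2): <A|dirty|clear>
Suck (#3): <A|clear|clear>
min 3: Suck B + move + Suck A

Suck, Left, Suck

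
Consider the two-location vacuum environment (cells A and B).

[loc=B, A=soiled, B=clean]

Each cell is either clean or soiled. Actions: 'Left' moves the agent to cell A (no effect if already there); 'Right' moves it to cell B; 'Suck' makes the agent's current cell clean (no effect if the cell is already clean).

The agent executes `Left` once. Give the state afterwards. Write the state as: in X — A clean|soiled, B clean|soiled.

start: in B — A soiled, B clean
t=1 Left ⇒ in A — A soiled, B clean

in A — A soiled, B clean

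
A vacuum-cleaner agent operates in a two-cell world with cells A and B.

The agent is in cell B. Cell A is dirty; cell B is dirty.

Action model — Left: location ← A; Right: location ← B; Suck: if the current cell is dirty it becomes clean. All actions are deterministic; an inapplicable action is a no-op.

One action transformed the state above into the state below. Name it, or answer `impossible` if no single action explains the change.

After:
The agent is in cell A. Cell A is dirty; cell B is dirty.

try  Left: (A; A:dirty, B:dirty)  ← match
try Right: (B; A:dirty, B:dirty)
try  Suck: (B; A:dirty, B:clean)

Left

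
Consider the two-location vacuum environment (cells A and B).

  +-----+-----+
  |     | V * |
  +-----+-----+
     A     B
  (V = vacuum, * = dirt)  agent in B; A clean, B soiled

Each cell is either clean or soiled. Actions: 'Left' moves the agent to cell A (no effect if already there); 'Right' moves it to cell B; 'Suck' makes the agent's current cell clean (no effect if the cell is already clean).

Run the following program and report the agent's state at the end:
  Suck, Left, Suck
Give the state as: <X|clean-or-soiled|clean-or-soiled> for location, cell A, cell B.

Suck (#1): <B|clean|clean>
Left (#2): <A|clean|clean>
Suck (#3): <A|clean|clean>

<A|clean|clean>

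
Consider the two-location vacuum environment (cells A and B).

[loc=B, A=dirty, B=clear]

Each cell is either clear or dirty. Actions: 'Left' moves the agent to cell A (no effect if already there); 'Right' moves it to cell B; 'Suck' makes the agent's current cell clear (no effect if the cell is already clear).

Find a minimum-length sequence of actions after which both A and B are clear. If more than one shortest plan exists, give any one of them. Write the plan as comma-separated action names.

Left, Suck

t=1 Left ⇒ (A; A:dirty, B:clear)
t=2 Suck ⇒ (A; A:clear, B:clear)
min 2: go A then Suck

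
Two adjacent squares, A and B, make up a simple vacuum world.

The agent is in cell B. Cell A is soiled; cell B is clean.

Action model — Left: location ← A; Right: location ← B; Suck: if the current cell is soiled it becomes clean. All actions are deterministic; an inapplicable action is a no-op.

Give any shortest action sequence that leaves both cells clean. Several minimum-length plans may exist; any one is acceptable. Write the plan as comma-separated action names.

1. Left → in A — A soiled, B clean
2. Suck → in A — A clean, B clean
min 2: go A then Suck

Left, Suck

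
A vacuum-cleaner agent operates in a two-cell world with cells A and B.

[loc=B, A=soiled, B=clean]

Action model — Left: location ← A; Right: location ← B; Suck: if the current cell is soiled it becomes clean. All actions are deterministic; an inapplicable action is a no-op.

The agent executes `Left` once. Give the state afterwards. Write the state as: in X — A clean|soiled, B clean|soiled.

in A — A soiled, B clean

start: in B — A soiled, B clean
1) do Left; now in A — A soiled, B clean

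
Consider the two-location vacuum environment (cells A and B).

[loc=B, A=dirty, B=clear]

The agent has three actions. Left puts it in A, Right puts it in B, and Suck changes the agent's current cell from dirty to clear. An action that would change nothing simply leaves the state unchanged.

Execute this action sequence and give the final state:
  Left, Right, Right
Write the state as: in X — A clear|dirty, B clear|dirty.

in B — A dirty, B clear

Left (#1): in A — A dirty, B clear
Right (#2): in B — A dirty, B clear
Right (#3): in B — A dirty, B clear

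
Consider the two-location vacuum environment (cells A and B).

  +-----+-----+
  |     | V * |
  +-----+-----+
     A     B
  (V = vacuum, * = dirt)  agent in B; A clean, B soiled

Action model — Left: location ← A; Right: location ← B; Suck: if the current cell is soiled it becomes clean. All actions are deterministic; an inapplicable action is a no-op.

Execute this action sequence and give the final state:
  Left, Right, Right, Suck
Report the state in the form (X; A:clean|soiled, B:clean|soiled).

1. Left → (A; A:clean, B:soiled)
2. Right → (B; A:clean, B:soiled)
3. Right → (B; A:clean, B:soiled)
4. Suck → (B; A:clean, B:clean)

(B; A:clean, B:clean)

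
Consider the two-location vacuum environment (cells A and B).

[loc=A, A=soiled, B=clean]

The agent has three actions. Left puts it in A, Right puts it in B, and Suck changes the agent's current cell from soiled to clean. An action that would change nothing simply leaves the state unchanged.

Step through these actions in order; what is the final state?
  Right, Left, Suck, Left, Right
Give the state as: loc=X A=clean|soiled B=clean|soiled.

loc=B A=clean B=clean

1) do Right; now loc=B A=soiled B=clean
2) do Left; now loc=A A=soiled B=clean
3) do Suck; now loc=A A=clean B=clean
4) do Left; now loc=A A=clean B=clean
5) do Right; now loc=B A=clean B=clean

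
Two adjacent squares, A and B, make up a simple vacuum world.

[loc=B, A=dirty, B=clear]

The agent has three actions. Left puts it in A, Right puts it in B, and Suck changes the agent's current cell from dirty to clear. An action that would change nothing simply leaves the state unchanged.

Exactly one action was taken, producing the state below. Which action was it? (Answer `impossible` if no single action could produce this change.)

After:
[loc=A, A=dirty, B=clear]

try  Left: in A — A dirty, B clear  ← match
try Right: in B — A dirty, B clear
try  Suck: in B — A dirty, B clear

Left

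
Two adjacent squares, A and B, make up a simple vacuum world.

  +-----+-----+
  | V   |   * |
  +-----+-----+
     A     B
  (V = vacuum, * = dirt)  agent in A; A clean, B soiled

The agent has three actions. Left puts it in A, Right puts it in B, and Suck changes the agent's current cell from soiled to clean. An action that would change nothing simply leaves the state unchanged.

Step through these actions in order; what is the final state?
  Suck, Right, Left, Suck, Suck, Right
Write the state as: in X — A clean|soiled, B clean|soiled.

in B — A clean, B soiled

1) do Suck; now in A — A clean, B soiled
2) do Right; now in B — A clean, B soiled
3) do Left; now in A — A clean, B soiled
4) do Suck; now in A — A clean, B soiled
5) do Suck; now in A — A clean, B soiled
6) do Right; now in B — A clean, B soiled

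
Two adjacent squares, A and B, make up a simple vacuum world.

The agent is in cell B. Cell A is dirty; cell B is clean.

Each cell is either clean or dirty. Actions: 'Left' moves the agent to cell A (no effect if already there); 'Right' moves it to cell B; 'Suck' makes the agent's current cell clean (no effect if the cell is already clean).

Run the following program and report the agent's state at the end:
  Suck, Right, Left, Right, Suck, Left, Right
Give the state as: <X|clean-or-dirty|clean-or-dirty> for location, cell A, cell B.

<B|dirty|clean>

Suck (#1): <B|dirty|clean>
Right (#2): <B|dirty|clean>
Left (#3): <A|dirty|clean>
Right (#4): <B|dirty|clean>
Suck (#5): <B|dirty|clean>
Left (#6): <A|dirty|clean>
Right (#7): <B|dirty|clean>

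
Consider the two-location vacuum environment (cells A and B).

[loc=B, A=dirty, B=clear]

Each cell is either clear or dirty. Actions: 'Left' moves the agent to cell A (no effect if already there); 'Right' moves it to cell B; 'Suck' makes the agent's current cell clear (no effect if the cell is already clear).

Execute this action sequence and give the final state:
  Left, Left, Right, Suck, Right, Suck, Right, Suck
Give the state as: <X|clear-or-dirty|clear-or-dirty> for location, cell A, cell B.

step 1/8 (Left): <A|dirty|clear>
step 2/8 (Left): <A|dirty|clear>
step 3/8 (Right): <B|dirty|clear>
step 4/8 (Suck): <B|dirty|clear>
step 5/8 (Right): <B|dirty|clear>
step 6/8 (Suck): <B|dirty|clear>
step 7/8 (Right): <B|dirty|clear>
step 8/8 (Suck): <B|dirty|clear>

<B|dirty|clear>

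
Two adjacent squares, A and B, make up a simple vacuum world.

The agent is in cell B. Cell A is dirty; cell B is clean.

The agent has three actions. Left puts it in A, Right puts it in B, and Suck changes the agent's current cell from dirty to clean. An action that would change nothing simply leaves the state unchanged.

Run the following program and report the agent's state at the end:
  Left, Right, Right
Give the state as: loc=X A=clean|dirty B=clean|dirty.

loc=B A=dirty B=clean

Left (#1): loc=A A=dirty B=clean
Right (#2): loc=B A=dirty B=clean
Right (#3): loc=B A=dirty B=clean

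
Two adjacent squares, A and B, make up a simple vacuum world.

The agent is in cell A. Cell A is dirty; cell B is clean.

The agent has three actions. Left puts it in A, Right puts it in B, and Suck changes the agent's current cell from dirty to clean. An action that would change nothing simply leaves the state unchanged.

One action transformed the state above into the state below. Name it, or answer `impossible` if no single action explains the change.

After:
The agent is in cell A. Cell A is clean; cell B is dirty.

try  Left: (A; A:dirty, B:clean)
try Right: (B; A:dirty, B:clean)
try  Suck: (A; A:clean, B:clean)
no single action produces the after-state

impossible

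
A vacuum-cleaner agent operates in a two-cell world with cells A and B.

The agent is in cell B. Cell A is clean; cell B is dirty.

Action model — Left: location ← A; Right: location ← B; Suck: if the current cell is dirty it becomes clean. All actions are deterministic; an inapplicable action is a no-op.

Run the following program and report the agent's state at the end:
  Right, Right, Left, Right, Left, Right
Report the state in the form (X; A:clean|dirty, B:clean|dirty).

step 1/6 (Right): (B; A:clean, B:dirty)
step 2/6 (Right): (B; A:clean, B:dirty)
step 3/6 (Left): (A; A:clean, B:dirty)
step 4/6 (Right): (B; A:clean, B:dirty)
step 5/6 (Left): (A; A:clean, B:dirty)
step 6/6 (Right): (B; A:clean, B:dirty)

(B; A:clean, B:dirty)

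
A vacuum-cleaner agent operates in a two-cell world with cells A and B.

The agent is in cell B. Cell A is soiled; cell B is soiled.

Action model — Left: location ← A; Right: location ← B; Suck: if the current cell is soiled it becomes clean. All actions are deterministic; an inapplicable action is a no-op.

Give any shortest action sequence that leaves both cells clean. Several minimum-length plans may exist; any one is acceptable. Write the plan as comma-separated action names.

step 1/3 (Suck): in B — A soiled, B clean
step 2/3 (Left): in A — A soiled, B clean
step 3/3 (Suck): in A — A clean, B clean
min 3: Suck B + move + Suck A

Suck, Left, Suck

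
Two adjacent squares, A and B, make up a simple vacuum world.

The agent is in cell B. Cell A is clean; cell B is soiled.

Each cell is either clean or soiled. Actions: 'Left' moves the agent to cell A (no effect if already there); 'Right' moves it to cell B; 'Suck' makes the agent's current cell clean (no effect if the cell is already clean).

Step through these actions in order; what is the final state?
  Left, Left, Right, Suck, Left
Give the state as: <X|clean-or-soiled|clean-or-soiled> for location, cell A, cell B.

1. Left → <A|clean|soiled>
2. Left → <A|clean|soiled>
3. Right → <B|clean|soiled>
4. Suck → <B|clean|clean>
5. Left → <A|clean|clean>

<A|clean|clean>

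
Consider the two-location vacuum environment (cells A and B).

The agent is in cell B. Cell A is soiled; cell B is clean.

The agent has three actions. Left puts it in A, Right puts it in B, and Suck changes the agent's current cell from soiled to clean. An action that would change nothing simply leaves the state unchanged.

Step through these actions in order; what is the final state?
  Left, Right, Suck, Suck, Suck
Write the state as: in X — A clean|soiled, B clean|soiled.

Left (#1): in A — A soiled, B clean
Right (#2): in B — A soiled, B clean
Suck (#3): in B — A soiled, B clean
Suck (#4): in B — A soiled, B clean
Suck (#5): in B — A soiled, B clean

in B — A soiled, B clean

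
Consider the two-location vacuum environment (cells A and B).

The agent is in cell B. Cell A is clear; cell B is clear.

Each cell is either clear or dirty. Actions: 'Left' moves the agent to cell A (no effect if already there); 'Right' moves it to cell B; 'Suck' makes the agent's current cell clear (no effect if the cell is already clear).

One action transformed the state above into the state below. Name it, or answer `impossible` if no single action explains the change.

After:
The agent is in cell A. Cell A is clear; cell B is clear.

Left

try  Left: (A; A:clear, B:clear)  ← match
try Right: (B; A:clear, B:clear)
try  Suck: (B; A:clear, B:clear)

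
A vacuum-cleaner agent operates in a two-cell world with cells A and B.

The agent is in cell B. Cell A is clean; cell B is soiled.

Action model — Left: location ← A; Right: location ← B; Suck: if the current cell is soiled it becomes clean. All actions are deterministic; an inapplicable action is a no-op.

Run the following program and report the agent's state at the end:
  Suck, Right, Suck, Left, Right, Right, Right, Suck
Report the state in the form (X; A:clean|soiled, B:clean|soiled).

(B; A:clean, B:clean)

t=1 Suck ⇒ (B; A:clean, B:clean)
t=2 Right ⇒ (B; A:clean, B:clean)
t=3 Suck ⇒ (B; A:clean, B:clean)
t=4 Left ⇒ (A; A:clean, B:clean)
t=5 Right ⇒ (B; A:clean, B:clean)
t=6 Right ⇒ (B; A:clean, B:clean)
t=7 Right ⇒ (B; A:clean, B:clean)
t=8 Suck ⇒ (B; A:clean, B:clean)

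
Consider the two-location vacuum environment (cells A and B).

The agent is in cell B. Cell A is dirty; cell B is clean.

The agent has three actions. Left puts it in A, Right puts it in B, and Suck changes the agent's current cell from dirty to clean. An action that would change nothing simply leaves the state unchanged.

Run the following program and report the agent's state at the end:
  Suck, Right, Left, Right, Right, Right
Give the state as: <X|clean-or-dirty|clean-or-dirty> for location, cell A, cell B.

<B|dirty|clean>

step 1/6 (Suck): <B|dirty|clean>
step 2/6 (Right): <B|dirty|clean>
step 3/6 (Left): <A|dirty|clean>
step 4/6 (Right): <B|dirty|clean>
step 5/6 (Right): <B|dirty|clean>
step 6/6 (Right): <B|dirty|clean>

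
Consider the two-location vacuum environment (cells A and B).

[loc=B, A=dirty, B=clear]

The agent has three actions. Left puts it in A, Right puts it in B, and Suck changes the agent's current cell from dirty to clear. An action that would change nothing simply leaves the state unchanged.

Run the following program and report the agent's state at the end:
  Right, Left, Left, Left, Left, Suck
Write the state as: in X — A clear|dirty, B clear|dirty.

Right (#1): in B — A dirty, B clear
Left (#2): in A — A dirty, B clear
Left (#3): in A — A dirty, B clear
Left (#4): in A — A dirty, B clear
Left (#5): in A — A dirty, B clear
Suck (#6): in A — A clear, B clear

in A — A clear, B clear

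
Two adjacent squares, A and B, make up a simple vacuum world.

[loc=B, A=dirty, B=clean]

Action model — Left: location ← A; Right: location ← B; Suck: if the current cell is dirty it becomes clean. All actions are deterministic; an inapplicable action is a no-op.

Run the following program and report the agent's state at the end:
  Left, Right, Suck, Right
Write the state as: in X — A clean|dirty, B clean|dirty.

in B — A dirty, B clean

1. Left → in A — A dirty, B clean
2. Right → in B — A dirty, B clean
3. Suck → in B — A dirty, B clean
4. Right → in B — A dirty, B clean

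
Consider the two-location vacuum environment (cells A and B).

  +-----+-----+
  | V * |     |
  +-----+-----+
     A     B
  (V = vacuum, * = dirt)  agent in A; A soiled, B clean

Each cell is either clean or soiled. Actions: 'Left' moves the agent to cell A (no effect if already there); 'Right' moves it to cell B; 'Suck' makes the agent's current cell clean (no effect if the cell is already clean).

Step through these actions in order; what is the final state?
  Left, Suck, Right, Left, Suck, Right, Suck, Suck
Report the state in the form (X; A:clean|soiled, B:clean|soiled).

step 1/8 (Left): (A; A:soiled, B:clean)
step 2/8 (Suck): (A; A:clean, B:clean)
step 3/8 (Right): (B; A:clean, B:clean)
step 4/8 (Left): (A; A:clean, B:clean)
step 5/8 (Suck): (A; A:clean, B:clean)
step 6/8 (Right): (B; A:clean, B:clean)
step 7/8 (Suck): (B; A:clean, B:clean)
step 8/8 (Suck): (B; A:clean, B:clean)

(B; A:clean, B:clean)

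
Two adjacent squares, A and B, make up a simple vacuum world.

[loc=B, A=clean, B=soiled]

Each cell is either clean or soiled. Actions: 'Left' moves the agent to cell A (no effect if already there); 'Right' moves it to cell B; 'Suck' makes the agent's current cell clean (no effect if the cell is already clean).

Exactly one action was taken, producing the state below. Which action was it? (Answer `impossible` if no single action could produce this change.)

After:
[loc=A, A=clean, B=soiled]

try  Left: <A|clean|soiled>  ← match
try Right: <B|clean|soiled>
try  Suck: <B|clean|clean>

Left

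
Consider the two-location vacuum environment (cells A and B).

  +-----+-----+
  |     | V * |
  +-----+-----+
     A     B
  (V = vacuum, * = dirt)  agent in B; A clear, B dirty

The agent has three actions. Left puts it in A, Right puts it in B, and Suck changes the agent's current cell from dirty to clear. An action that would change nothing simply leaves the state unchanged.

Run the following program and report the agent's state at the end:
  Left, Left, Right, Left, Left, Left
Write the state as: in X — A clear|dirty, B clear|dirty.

in A — A clear, B dirty

1) do Left; now in A — A clear, B dirty
2) do Left; now in A — A clear, B dirty
3) do Right; now in B — A clear, B dirty
4) do Left; now in A — A clear, B dirty
5) do Left; now in A — A clear, B dirty
6) do Left; now in A — A clear, B dirty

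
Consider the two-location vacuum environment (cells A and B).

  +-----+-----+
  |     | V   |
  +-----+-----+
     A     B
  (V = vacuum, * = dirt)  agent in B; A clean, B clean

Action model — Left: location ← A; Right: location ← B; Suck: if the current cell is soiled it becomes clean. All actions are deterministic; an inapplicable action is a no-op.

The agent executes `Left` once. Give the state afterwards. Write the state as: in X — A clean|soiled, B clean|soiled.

start: in B — A clean, B clean
Left (#1): in A — A clean, B clean

in A — A clean, B clean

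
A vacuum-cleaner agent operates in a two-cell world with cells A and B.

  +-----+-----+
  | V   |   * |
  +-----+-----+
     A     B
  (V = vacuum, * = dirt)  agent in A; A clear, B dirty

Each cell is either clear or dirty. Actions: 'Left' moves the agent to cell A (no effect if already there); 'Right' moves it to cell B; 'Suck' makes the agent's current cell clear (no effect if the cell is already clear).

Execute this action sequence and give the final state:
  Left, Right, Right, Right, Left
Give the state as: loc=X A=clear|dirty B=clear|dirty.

Left (#1): loc=A A=clear B=dirty
Right (#2): loc=B A=clear B=dirty
Right (#3): loc=B A=clear B=dirty
Right (#4): loc=B A=clear B=dirty
Left (#5): loc=A A=clear B=dirty

loc=A A=clear B=dirty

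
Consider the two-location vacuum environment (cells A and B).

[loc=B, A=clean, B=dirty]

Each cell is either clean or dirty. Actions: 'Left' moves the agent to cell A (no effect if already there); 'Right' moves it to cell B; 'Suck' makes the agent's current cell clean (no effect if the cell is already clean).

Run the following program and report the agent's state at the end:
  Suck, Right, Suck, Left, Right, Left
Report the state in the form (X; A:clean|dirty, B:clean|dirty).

step 1/6 (Suck): (B; A:clean, B:clean)
step 2/6 (Right): (B; A:clean, B:clean)
step 3/6 (Suck): (B; A:clean, B:clean)
step 4/6 (Left): (A; A:clean, B:clean)
step 5/6 (Right): (B; A:clean, B:clean)
step 6/6 (Left): (A; A:clean, B:clean)

(A; A:clean, B:clean)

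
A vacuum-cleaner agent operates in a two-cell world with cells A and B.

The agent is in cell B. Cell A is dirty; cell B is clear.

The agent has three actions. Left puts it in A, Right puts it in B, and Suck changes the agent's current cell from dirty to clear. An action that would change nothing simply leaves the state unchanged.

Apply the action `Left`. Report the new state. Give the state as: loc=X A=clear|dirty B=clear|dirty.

loc=A A=dirty B=clear

start: loc=B A=dirty B=clear
Left (#1): loc=A A=dirty B=clear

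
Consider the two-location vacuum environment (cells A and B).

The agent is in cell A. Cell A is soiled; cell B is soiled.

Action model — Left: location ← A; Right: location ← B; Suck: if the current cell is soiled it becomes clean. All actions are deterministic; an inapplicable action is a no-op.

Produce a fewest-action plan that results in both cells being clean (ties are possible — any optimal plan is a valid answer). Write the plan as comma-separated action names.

step 1/3 (Suck): <A|clean|soiled>
step 2/3 (Right): <B|clean|soiled>
step 3/3 (Suck): <B|clean|clean>
min 3: Suck A + move + Suck B

Suck, Right, Suck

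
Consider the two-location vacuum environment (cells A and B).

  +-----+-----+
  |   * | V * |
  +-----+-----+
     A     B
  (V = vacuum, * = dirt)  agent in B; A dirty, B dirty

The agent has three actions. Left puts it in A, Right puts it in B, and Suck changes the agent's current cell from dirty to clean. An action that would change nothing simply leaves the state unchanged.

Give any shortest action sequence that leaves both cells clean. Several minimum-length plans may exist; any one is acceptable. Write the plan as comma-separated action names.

Suck (#1): <B|dirty|clean>
Left (#2): <A|dirty|clean>
Suck (#3): <A|clean|clean>
min 3: Suck B + move + Suck A

Suck, Left, Suck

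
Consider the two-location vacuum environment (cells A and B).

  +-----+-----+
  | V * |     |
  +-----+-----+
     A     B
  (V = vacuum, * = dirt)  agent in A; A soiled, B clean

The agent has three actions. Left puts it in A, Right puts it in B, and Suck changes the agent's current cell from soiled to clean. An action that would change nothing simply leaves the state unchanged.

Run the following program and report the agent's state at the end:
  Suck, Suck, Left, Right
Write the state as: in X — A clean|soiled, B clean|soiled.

in B — A clean, B clean

[1] after Suck: in A — A clean, B clean
[2] after Suck: in A — A clean, B clean
[3] after Left: in A — A clean, B clean
[4] after Right: in B — A clean, B clean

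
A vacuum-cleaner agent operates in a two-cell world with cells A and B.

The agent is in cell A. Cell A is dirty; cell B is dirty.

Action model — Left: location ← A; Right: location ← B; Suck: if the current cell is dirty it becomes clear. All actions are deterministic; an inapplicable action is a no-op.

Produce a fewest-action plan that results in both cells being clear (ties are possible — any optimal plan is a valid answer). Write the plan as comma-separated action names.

1. Suck → in A — A clear, B dirty
2. Right → in B — A clear, B dirty
3. Suck → in B — A clear, B clear
min 3: Suck A + move + Suck B

Suck, Right, Suck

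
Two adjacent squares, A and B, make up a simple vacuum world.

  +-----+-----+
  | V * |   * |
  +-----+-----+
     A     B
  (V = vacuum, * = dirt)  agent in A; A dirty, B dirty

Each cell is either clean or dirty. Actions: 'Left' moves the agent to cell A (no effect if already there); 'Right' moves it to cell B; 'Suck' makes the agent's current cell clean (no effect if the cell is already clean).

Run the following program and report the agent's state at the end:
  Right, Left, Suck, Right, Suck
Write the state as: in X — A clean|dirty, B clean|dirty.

in B — A clean, B clean

t=1 Right ⇒ in B — A dirty, B dirty
t=2 Left ⇒ in A — A dirty, B dirty
t=3 Suck ⇒ in A — A clean, B dirty
t=4 Right ⇒ in B — A clean, B dirty
t=5 Suck ⇒ in B — A clean, B clean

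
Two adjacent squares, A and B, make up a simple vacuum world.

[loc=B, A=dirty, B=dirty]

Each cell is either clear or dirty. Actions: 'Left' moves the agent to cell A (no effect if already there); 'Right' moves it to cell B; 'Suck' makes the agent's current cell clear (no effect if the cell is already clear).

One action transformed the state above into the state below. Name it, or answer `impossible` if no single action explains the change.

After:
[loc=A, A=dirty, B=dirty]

try  Left: in A — A dirty, B dirty  ← match
try Right: in B — A dirty, B dirty
try  Suck: in B — A dirty, B clear

Left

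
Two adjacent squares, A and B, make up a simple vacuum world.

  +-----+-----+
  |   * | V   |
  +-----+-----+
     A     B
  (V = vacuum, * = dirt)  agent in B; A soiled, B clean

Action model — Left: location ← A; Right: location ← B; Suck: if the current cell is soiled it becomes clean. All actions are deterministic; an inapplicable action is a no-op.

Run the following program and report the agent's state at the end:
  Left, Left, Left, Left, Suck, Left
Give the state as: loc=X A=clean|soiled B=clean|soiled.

step 1/6 (Left): loc=A A=soiled B=clean
step 2/6 (Left): loc=A A=soiled B=clean
step 3/6 (Left): loc=A A=soiled B=clean
step 4/6 (Left): loc=A A=soiled B=clean
step 5/6 (Suck): loc=A A=clean B=clean
step 6/6 (Left): loc=A A=clean B=clean

loc=A A=clean B=clean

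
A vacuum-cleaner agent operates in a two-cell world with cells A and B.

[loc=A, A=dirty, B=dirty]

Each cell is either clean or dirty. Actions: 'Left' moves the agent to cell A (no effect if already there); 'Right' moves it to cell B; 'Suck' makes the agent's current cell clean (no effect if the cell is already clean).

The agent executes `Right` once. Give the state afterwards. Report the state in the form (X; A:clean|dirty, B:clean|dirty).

(B; A:dirty, B:dirty)

start: (A; A:dirty, B:dirty)
Right (#1): (B; A:dirty, B:dirty)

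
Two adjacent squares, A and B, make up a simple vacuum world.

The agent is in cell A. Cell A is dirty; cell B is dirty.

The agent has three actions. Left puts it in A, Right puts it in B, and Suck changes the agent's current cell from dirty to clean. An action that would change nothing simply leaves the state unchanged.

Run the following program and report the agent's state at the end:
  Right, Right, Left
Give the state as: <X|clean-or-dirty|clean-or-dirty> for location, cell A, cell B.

<A|dirty|dirty>

step 1/3 (Right): <B|dirty|dirty>
step 2/3 (Right): <B|dirty|dirty>
step 3/3 (Left): <A|dirty|dirty>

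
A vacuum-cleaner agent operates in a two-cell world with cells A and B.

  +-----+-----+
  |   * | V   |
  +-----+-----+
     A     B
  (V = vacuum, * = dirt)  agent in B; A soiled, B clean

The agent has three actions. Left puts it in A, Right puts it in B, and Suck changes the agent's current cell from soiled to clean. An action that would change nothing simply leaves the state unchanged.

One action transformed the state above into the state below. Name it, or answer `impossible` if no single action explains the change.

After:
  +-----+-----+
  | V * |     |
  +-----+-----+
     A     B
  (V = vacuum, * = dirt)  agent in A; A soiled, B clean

try  Left: loc=A A=soiled B=clean  ← match
try Right: loc=B A=soiled B=clean
try  Suck: loc=B A=soiled B=clean

Left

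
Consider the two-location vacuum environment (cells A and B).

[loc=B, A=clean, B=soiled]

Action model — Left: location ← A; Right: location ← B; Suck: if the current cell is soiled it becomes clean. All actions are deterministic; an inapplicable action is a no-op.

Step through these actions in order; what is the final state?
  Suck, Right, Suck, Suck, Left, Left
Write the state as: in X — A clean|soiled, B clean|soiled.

in A — A clean, B clean

t=1 Suck ⇒ in B — A clean, B clean
t=2 Right ⇒ in B — A clean, B clean
t=3 Suck ⇒ in B — A clean, B clean
t=4 Suck ⇒ in B — A clean, B clean
t=5 Left ⇒ in A — A clean, B clean
t=6 Left ⇒ in A — A clean, B clean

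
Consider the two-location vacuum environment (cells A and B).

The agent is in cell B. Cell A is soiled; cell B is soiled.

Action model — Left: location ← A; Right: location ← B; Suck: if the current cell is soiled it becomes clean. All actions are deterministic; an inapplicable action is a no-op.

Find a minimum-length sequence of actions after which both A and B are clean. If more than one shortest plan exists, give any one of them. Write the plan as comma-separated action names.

t=1 Suck ⇒ loc=B A=soiled B=clean
t=2 Left ⇒ loc=A A=soiled B=clean
t=3 Suck ⇒ loc=A A=clean B=clean
min 3: Suck B + move + Suck A

Suck, Left, Suck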